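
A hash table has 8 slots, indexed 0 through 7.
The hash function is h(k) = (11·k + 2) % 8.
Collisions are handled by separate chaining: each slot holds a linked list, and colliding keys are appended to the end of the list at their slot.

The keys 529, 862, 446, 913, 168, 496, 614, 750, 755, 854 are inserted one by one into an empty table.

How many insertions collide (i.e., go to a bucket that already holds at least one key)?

529 -> bucket 5
862 -> bucket 4
446 -> bucket 4 (collision)
913 -> bucket 5 (collision)
168 -> bucket 2
496 -> bucket 2 (collision)
614 -> bucket 4 (collision)
750 -> bucket 4 (collision)
755 -> bucket 3
854 -> bucket 4 (collision)
Final buckets:
0: .
1: .
2: 168 -> 496
3: 755
4: 862 -> 446 -> 614 -> 750 -> 854
5: 529 -> 913
6: .
7: .

6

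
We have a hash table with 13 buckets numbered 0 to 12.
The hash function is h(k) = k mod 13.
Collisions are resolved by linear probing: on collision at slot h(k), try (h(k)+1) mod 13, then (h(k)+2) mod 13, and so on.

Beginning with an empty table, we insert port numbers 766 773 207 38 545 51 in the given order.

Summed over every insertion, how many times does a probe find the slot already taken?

766: h=12 → slot 12
773: h=6 → slot 6
207: h=12, probe 12,0 → slot 0
38: h=12, probe 12,0,1 → slot 1
545: h=12, probe 12,0,1,2 → slot 2
51: h=12, probe 12,0,1,2,3 → slot 3
Table: [207, 38, 545, 51, ∅, ∅, 773, ∅, ∅, ∅, ∅, ∅, 766]

10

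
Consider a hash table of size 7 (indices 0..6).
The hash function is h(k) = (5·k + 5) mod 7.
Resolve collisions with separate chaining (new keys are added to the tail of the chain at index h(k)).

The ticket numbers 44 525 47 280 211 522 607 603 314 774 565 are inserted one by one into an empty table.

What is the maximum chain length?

Insert 44: h=1, bucket 1 empty -> new chain.
Insert 525: h=5, bucket 5 empty -> new chain.
Insert 47: h=2, bucket 2 empty -> new chain.
Insert 280: h=5, bucket 5 nonempty -> append to chain.
Insert 211: h=3, bucket 3 empty -> new chain.
Insert 522: h=4, bucket 4 empty -> new chain.
Insert 607: h=2, bucket 2 nonempty -> append to chain.
Insert 603: h=3, bucket 3 nonempty -> append to chain.
Insert 314: h=0, bucket 0 empty -> new chain.
Insert 774: h=4, bucket 4 nonempty -> append to chain.
Insert 565: h=2, bucket 2 nonempty -> append to chain.
Final buckets:
0: 314
1: 44
2: 47 -> 607 -> 565
3: 211 -> 603
4: 522 -> 774
5: 525 -> 280
6: —

3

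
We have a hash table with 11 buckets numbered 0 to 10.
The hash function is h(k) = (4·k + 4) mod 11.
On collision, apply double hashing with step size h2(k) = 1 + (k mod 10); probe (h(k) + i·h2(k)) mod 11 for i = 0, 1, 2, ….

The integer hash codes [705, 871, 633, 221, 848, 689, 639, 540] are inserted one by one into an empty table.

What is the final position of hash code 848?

705 hashes to 8; slot 8 is free → place at 8.
871 hashes to 1; slot 1 is free → place at 1.
633 hashes to 6; slot 6 is free → place at 6.
221 hashes to 8, h2=2; 8 taken → place at 10.
848 hashes to 8, h2=9; 8,6 taken → place at 4.
689 hashes to 10, h2=10; 10 taken → place at 9.
639 hashes to 8, h2=10; 8 taken → place at 7.
540 hashes to 8, h2=1; 8,9,10 taken → place at 0.
Table: [540, 871, -, -, 848, -, 633, 639, 705, 689, 221]

4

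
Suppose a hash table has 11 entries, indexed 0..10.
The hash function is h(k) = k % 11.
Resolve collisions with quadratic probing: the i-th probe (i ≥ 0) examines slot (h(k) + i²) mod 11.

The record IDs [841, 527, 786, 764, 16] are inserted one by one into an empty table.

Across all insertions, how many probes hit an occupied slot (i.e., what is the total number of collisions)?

6

841 hashes to 5; slot 5 is free -> place at 5.
527 hashes to 10; slot 10 is free -> place at 10.
786 hashes to 5; 5 taken -> place at 6.
764 hashes to 5; 5,6 taken -> place at 9.
16 hashes to 5; 5,6,9 taken -> place at 3.
Table: [., ., ., 16, ., 841, 786, ., ., 764, 527]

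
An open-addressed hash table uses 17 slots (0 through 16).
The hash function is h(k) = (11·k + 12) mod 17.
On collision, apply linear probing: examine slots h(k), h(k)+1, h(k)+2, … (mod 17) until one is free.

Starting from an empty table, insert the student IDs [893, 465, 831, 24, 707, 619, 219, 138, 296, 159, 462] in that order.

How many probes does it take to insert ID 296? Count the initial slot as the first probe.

3

893 hashes to 9; slot 9 is free → place at 9.
465 hashes to 10; slot 10 is free → place at 10.
831 hashes to 7; slot 7 is free → place at 7.
24 hashes to 4; slot 4 is free → place at 4.
707 hashes to 3; slot 3 is free → place at 3.
619 hashes to 4; 4 taken → place at 5.
219 hashes to 7; 7 taken → place at 8.
138 hashes to 0; slot 0 is free → place at 0.
296 hashes to 4; 4,5 taken → place at 6.
159 hashes to 10; 10 taken → place at 11.
462 hashes to 11; 11 taken → place at 12.
Table: [138, _, _, 707, 24, 619, 296, 831, 219, 893, 465, 159, 462, _, _, _, _]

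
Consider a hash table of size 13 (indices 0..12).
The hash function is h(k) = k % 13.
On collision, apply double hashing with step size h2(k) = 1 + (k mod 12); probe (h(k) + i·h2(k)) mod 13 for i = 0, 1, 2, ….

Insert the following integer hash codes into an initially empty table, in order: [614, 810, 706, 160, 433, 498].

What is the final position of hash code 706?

2

614 hashes to 3; slot 3 is free → place at 3.
810 hashes to 4; slot 4 is free → place at 4.
706 hashes to 4, h2=11; 4 taken → place at 2.
160 hashes to 4, h2=5; 4 taken → place at 9.
433 hashes to 4, h2=2; 4 taken → place at 6.
498 hashes to 4, h2=7; 4 taken → place at 11.
Table: [∅, ∅, 706, 614, 810, ∅, 433, ∅, ∅, 160, ∅, 498, ∅]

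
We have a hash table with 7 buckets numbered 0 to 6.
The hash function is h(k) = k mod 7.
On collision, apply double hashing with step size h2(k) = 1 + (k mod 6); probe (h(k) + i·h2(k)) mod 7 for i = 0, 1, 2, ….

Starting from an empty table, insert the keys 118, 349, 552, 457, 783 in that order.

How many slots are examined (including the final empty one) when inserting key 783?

118 hashes to 6; slot 6 is free => place at 6.
349 hashes to 6, h2=2; 6 taken => place at 1.
552 hashes to 6, h2=1; 6 taken => place at 0.
457 hashes to 2; slot 2 is free => place at 2.
783 hashes to 6, h2=4; 6 taken => place at 3.
Table: [552, 349, 457, 783, ∅, ∅, 118]

2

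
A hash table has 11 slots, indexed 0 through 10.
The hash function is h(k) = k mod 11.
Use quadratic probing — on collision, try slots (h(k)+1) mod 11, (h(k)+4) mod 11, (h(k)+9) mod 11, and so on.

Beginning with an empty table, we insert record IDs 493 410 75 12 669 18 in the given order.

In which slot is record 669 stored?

2

Insert 493: h=9, slot 9 empty → index 9.
Insert 410: h=3, slot 3 empty → index 3.
Insert 75: h=9, slot 9 occupied → index 10.
Insert 12: h=1, slot 1 empty → index 1.
Insert 669: h=9, slots 9,10 occupied → index 2.
Insert 18: h=7, slot 7 empty → index 7.
Table: [∅, 12, 669, 410, ∅, ∅, ∅, 18, ∅, 493, 75]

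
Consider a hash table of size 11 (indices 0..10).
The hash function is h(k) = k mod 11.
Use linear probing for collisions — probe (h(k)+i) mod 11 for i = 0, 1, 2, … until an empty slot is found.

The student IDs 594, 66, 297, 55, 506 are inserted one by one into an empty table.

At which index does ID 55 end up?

3

594: h=0 => slot 0
66: h=0, probe 0,1 => slot 1
297: h=0, probe 0,1,2 => slot 2
55: h=0, probe 0,1,2,3 => slot 3
506: h=0, probe 0,1,2,3,4 => slot 4
Table: [594, 66, 297, 55, 506, ∅, ∅, ∅, ∅, ∅, ∅]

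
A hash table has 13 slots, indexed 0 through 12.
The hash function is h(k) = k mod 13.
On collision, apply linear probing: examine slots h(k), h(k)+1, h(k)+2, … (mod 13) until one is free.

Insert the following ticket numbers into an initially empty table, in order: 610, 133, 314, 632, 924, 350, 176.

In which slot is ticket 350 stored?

610: h=12 -> slot 12
133: h=3 -> slot 3
314: h=2 -> slot 2
632: h=8 -> slot 8
924: h=1 -> slot 1
350: h=12, probe 12,0 -> slot 0
176: h=7 -> slot 7
Table: [350, 924, 314, 133, ., ., ., 176, 632, ., ., ., 610]

0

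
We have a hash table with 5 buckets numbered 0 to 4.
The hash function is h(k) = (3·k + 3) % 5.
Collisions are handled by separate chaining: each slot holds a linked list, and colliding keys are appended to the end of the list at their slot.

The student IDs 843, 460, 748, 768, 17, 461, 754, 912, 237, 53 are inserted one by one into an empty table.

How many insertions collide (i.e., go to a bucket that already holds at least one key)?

Insert 843: h=2, bucket 2 empty → new chain.
Insert 460: h=3, bucket 3 empty → new chain.
Insert 748: h=2, bucket 2 nonempty → append to chain.
Insert 768: h=2, bucket 2 nonempty → append to chain.
Insert 17: h=4, bucket 4 empty → new chain.
Insert 461: h=1, bucket 1 empty → new chain.
Insert 754: h=0, bucket 0 empty → new chain.
Insert 912: h=4, bucket 4 nonempty → append to chain.
Insert 237: h=4, bucket 4 nonempty → append to chain.
Insert 53: h=2, bucket 2 nonempty → append to chain.
Final buckets:
0: 754
1: 461
2: 843 -> 748 -> 768 -> 53
3: 460
4: 17 -> 912 -> 237

5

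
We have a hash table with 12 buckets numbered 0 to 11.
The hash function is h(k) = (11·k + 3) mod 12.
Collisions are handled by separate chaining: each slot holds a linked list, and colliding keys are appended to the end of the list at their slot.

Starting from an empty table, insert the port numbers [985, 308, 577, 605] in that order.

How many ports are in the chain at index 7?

1

Insert 985: h=2, bucket 2 empty → new chain.
Insert 308: h=7, bucket 7 empty → new chain.
Insert 577: h=2, bucket 2 nonempty → append to chain.
Insert 605: h=10, bucket 10 empty → new chain.
Final buckets:
0: —
1: —
2: 985 -> 577
3: —
4: —
5: —
6: —
7: 308
8: —
9: —
10: 605
11: —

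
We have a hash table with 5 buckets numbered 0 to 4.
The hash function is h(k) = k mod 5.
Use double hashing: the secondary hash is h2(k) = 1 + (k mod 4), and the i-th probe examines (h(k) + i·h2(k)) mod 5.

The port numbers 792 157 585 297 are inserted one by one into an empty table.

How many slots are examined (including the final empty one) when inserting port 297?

3

792 hashes to 2; slot 2 is free → place at 2.
157 hashes to 2, h2=2; 2 taken → place at 4.
585 hashes to 0; slot 0 is free → place at 0.
297 hashes to 2, h2=2; 2,4 taken → place at 1.
Table: [585, 297, 792, _, 157]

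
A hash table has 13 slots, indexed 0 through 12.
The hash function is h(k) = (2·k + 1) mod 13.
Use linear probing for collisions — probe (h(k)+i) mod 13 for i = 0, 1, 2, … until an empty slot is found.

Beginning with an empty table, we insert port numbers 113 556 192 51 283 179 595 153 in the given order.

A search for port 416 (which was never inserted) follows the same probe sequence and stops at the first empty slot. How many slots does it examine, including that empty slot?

113 hashes to 6; slot 6 is free → place at 6.
556 hashes to 8; slot 8 is free → place at 8.
192 hashes to 8; 8 taken → place at 9.
51 hashes to 12; slot 12 is free → place at 12.
283 hashes to 8; 8,9 taken → place at 10.
179 hashes to 8; 8,9,10 taken → place at 11.
595 hashes to 8; 8,9,10,11,12 taken → place at 0.
153 hashes to 8; 8,9,10,11,12,0 taken → place at 1.
Table: [595, 153, _, _, _, _, 113, _, 556, 192, 283, 179, 51]
Lookup 416: h=1, probe 1,2 → slot 2 empty, not found.

2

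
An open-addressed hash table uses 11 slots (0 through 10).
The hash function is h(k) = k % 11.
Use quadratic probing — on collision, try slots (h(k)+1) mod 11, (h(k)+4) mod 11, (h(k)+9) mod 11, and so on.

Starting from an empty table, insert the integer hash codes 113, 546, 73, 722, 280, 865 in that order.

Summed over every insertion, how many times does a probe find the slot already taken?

7

Insert 113: h=3, slot 3 empty => index 3.
Insert 546: h=7, slot 7 empty => index 7.
Insert 73: h=7, slot 7 occupied => index 8.
Insert 722: h=7, slots 7,8 occupied => index 0.
Insert 280: h=5, slot 5 empty => index 5.
Insert 865: h=7, slots 7,8,0,5 occupied => index 1.
Table: [722, 865, ., 113, ., 280, ., 546, 73, ., .]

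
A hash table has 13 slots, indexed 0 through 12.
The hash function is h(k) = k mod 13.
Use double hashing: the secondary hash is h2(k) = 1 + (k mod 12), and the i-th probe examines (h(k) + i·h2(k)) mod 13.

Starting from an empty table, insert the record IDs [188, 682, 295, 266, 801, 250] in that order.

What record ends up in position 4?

682

188: h=6 -> slot 6
682: h=6, h2=11, probe 6,4 -> slot 4
295: h=9 -> slot 9
266: h=6, h2=3, probe 6,9,12 -> slot 12
801: h=8 -> slot 8
250: h=3 -> slot 3
Table: [., ., ., 250, 682, ., 188, ., 801, 295, ., ., 266]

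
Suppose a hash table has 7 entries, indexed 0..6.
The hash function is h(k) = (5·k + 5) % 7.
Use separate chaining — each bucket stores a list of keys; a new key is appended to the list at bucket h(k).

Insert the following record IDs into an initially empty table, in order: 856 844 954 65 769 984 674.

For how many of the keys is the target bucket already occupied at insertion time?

Insert 856: h=1, bucket 1 empty → new chain.
Insert 844: h=4, bucket 4 empty → new chain.
Insert 954: h=1, bucket 1 nonempty → append to chain.
Insert 65: h=1, bucket 1 nonempty → append to chain.
Insert 769: h=0, bucket 0 empty → new chain.
Insert 984: h=4, bucket 4 nonempty → append to chain.
Insert 674: h=1, bucket 1 nonempty → append to chain.
Final buckets:
0: 769
1: 856 -> 954 -> 65 -> 674
2: .
3: .
4: 844 -> 984
5: .
6: .

4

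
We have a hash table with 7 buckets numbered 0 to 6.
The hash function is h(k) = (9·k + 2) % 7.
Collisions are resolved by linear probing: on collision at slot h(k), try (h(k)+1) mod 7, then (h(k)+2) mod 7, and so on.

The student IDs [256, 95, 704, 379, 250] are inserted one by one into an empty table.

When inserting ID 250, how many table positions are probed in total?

256 hashes to 3; slot 3 is free => place at 3.
95 hashes to 3; 3 taken => place at 4.
704 hashes to 3; 3,4 taken => place at 5.
379 hashes to 4; 4,5 taken => place at 6.
250 hashes to 5; 5,6 taken => place at 0.
Table: [250, ., ., 256, 95, 704, 379]

3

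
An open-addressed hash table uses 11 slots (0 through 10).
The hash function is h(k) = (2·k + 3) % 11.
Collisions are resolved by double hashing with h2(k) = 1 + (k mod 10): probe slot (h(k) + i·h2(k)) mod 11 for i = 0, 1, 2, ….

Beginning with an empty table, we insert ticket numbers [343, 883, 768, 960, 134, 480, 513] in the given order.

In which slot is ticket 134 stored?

1

343: h=7 → slot 7
883: h=9 → slot 9
768: h=10 → slot 10
960: h=9, h2=1, probe 9,10,0 → slot 0
134: h=7, h2=5, probe 7,1 → slot 1
480: h=6 → slot 6
513: h=6, h2=4, probe 6,10,3 → slot 3
Table: [960, 134, ∅, 513, ∅, ∅, 480, 343, ∅, 883, 768]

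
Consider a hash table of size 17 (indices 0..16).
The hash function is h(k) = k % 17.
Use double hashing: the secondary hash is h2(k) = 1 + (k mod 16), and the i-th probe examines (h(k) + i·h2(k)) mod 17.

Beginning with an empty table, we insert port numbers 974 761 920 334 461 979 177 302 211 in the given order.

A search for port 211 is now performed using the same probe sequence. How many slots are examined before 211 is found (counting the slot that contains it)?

3

974 hashes to 5; slot 5 is free → place at 5.
761 hashes to 13; slot 13 is free → place at 13.
920 hashes to 2; slot 2 is free → place at 2.
334 hashes to 11; slot 11 is free → place at 11.
461 hashes to 2, h2=14; 2 taken → place at 16.
979 hashes to 10; slot 10 is free → place at 10.
177 hashes to 7; slot 7 is free → place at 7.
302 hashes to 13, h2=15; 13,11 taken → place at 9.
211 hashes to 7, h2=4; 7,11 taken → place at 15.
Table: [-, -, 920, -, -, 974, -, 177, -, 302, 979, 334, -, 761, -, 211, 461]
Lookup 211: h=7, h2=4, probe 7,11,15 → found at 15.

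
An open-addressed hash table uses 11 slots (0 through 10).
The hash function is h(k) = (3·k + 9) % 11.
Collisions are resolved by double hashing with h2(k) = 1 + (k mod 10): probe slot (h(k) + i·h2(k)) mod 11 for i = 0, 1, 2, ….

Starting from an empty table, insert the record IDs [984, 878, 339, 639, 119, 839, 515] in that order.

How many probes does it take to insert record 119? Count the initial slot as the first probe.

984 hashes to 2; slot 2 is free -> place at 2.
878 hashes to 3; slot 3 is free -> place at 3.
339 hashes to 3, h2=10; 3,2 taken -> place at 1.
639 hashes to 1, h2=10; 1 taken -> place at 0.
119 hashes to 3, h2=10; 3,2,1,0 taken -> place at 10.
839 hashes to 7; slot 7 is free -> place at 7.
515 hashes to 3, h2=6; 3 taken -> place at 9.
Table: [639, 339, 984, 878, ∅, ∅, ∅, 839, ∅, 515, 119]

5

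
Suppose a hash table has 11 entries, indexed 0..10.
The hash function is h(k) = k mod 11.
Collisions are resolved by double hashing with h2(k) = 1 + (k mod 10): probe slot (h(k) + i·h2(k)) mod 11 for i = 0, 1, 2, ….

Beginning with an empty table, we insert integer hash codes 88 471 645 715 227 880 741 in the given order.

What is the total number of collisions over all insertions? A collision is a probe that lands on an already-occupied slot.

88: h=0 → slot 0
471: h=9 → slot 9
645: h=7 → slot 7
715: h=0, h2=6, probe 0,6 → slot 6
227: h=7, h2=8, probe 7,4 → slot 4
880: h=0, h2=1, probe 0,1 → slot 1
741: h=4, h2=2, probe 4,6,8 → slot 8
Table: [88, 880, _, _, 227, _, 715, 645, 741, 471, _]

5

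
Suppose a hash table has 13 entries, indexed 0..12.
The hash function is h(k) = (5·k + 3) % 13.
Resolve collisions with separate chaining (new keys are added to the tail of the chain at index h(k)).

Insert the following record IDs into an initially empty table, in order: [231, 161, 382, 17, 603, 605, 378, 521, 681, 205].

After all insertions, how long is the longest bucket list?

4

231 -> bucket 1
161 -> bucket 2
382 -> bucket 2 (collision)
17 -> bucket 10
603 -> bucket 2 (collision)
605 -> bucket 12
378 -> bucket 8
521 -> bucket 8 (collision)
681 -> bucket 2 (collision)
205 -> bucket 1 (collision)
Final buckets:
0: .
1: 231 -> 205
2: 161 -> 382 -> 603 -> 681
3: .
4: .
5: .
6: .
7: .
8: 378 -> 521
9: .
10: 17
11: .
12: 605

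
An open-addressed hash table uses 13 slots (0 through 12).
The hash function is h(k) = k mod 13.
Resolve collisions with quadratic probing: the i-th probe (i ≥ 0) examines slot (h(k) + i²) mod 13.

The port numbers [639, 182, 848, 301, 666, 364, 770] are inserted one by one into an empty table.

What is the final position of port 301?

6

639: h=2 -> slot 2
182: h=0 -> slot 0
848: h=3 -> slot 3
301: h=2, probe 2,3,6 -> slot 6
666: h=3, probe 3,4 -> slot 4
364: h=0, probe 0,1 -> slot 1
770: h=3, probe 3,4,7 -> slot 7
Table: [182, 364, 639, 848, 666, ., 301, 770, ., ., ., ., .]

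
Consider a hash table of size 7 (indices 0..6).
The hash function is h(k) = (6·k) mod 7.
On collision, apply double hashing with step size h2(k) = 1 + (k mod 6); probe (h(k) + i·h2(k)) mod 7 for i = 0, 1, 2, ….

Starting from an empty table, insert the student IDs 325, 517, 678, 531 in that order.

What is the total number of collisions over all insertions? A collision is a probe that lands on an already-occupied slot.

2

325: h=4 → slot 4
517: h=1 → slot 1
678: h=1, h2=1, probe 1,2 → slot 2
531: h=1, h2=4, probe 1,5 → slot 5
Table: [-, 517, 678, -, 325, 531, -]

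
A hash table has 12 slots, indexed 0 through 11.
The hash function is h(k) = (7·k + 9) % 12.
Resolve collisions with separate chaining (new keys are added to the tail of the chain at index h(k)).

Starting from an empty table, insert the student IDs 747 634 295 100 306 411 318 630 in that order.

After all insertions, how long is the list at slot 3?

3

747 → bucket 6
634 → bucket 7
295 → bucket 10
100 → bucket 1
306 → bucket 3
411 → bucket 6 (collision)
318 → bucket 3 (collision)
630 → bucket 3 (collision)
Final buckets:
0: -
1: 100
2: -
3: 306 -> 318 -> 630
4: -
5: -
6: 747 -> 411
7: 634
8: -
9: -
10: 295
11: -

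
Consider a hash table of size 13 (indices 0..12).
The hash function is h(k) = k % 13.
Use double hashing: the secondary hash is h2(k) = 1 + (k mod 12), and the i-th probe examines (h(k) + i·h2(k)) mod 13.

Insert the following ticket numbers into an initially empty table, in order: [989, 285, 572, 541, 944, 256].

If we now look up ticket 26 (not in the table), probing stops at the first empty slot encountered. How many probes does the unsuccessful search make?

989: h=1 => slot 1
285: h=12 => slot 12
572: h=0 => slot 0
541: h=8 => slot 8
944: h=8, h2=9, probe 8,4 => slot 4
256: h=9 => slot 9
Table: [572, 989, —, —, 944, —, —, —, 541, 256, —, —, 285]
Lookup 26: h=0, h2=3, probe 0,3 → slot 3 empty, not found.

2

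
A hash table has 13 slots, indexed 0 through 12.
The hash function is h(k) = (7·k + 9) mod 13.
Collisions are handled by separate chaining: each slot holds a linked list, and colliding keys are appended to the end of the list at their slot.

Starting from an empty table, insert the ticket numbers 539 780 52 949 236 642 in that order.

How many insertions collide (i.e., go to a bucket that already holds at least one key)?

2

539 → bucket 12
780 → bucket 9
52 → bucket 9 (collision)
949 → bucket 9 (collision)
236 → bucket 10
642 → bucket 5
Final buckets:
0: .
1: .
2: .
3: .
4: .
5: 642
6: .
7: .
8: .
9: 780 -> 52 -> 949
10: 236
11: .
12: 539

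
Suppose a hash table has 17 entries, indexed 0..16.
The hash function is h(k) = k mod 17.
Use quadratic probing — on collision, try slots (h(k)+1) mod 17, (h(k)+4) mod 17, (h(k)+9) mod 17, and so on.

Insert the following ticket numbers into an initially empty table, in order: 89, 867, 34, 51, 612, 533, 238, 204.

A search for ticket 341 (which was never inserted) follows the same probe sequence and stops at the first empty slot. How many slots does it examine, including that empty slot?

3

89: h=4 → slot 4
867: h=0 → slot 0
34: h=0, probe 0,1 → slot 1
51: h=0, probe 0,1,4,9 → slot 9
612: h=0, probe 0,1,4,9,16 → slot 16
533: h=6 → slot 6
238: h=0, probe 0,1,4,9,16,8 → slot 8
204: h=0, probe 0,1,4,9,16,8,2 → slot 2
Table: [867, 34, 204, —, 89, —, 533, —, 238, 51, —, —, —, —, —, —, 612]
Lookup 341: h=1, probe 1,2,5 → slot 5 empty, not found.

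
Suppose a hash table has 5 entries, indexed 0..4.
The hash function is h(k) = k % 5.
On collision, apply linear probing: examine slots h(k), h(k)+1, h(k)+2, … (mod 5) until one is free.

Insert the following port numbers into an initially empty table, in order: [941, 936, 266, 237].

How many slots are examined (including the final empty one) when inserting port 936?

2

941: h=1 => slot 1
936: h=1, probe 1,2 => slot 2
266: h=1, probe 1,2,3 => slot 3
237: h=2, probe 2,3,4 => slot 4
Table: [_, 941, 936, 266, 237]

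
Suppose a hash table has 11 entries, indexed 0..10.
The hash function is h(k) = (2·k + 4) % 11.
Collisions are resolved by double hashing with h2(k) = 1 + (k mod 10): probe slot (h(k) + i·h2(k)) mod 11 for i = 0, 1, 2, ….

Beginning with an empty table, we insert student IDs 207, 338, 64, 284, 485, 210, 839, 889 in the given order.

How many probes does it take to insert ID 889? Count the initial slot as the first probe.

Insert 207: h=0, slot 0 empty => index 0.
Insert 338: h=9, slot 9 empty => index 9.
Insert 64: h=0, h2=5, slot 0 occupied => index 5.
Insert 284: h=0, h2=5, slots 0,5 occupied => index 10.
Insert 485: h=6, slot 6 empty => index 6.
Insert 210: h=6, h2=1, slot 6 occupied => index 7.
Insert 839: h=10, h2=10, slots 10,9 occupied => index 8.
Insert 889: h=0, h2=10, slots 0,10,9,8,7,6,5 occupied => index 4.
Table: [207, -, -, -, 889, 64, 485, 210, 839, 338, 284]

8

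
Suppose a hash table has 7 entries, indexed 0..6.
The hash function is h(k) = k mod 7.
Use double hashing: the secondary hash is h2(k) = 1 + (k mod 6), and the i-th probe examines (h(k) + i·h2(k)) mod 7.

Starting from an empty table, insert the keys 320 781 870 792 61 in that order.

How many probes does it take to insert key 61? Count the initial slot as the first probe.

2

320: h=5 => slot 5
781: h=4 => slot 4
870: h=2 => slot 2
792: h=1 => slot 1
61: h=5, h2=2, probe 5,0 => slot 0
Table: [61, 792, 870, ., 781, 320, .]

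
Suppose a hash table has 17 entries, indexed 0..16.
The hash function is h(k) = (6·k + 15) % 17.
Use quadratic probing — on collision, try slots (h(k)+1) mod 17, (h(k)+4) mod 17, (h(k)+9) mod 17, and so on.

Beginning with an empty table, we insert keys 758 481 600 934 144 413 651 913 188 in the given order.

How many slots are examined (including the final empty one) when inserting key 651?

758 hashes to 7; slot 7 is free -> place at 7.
481 hashes to 11; slot 11 is free -> place at 11.
600 hashes to 11; 11 taken -> place at 12.
934 hashes to 9; slot 9 is free -> place at 9.
144 hashes to 12; 12 taken -> place at 13.
413 hashes to 11; 11,12 taken -> place at 15.
651 hashes to 11; 11,12,15 taken -> place at 3.
913 hashes to 2; slot 2 is free -> place at 2.
188 hashes to 4; slot 4 is free -> place at 4.
Table: [-, -, 913, 651, 188, -, -, 758, -, 934, -, 481, 600, 144, -, 413, -]

4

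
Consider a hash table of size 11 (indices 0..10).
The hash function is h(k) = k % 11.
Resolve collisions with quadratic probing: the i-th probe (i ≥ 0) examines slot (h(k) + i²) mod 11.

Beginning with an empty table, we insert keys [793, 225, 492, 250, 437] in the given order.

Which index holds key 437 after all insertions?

6

793 hashes to 1; slot 1 is free => place at 1.
225 hashes to 5; slot 5 is free => place at 5.
492 hashes to 8; slot 8 is free => place at 8.
250 hashes to 8; 8 taken => place at 9.
437 hashes to 8; 8,9,1 taken => place at 6.
Table: [—, 793, —, —, —, 225, 437, —, 492, 250, —]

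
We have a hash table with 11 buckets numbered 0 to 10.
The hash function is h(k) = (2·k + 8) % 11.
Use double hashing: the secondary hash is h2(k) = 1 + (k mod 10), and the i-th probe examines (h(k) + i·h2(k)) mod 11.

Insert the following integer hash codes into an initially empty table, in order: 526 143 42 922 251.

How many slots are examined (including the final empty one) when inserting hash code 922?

Insert 526: h=4, slot 4 empty -> index 4.
Insert 143: h=8, slot 8 empty -> index 8.
Insert 42: h=4, h2=3, slot 4 occupied -> index 7.
Insert 922: h=4, h2=3, slots 4,7 occupied -> index 10.
Insert 251: h=4, h2=2, slot 4 occupied -> index 6.
Table: [-, -, -, -, 526, -, 251, 42, 143, -, 922]

3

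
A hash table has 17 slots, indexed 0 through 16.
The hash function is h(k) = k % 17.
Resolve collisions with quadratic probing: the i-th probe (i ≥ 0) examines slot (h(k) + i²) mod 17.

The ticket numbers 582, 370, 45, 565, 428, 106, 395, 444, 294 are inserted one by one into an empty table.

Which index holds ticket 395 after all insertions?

582: h=4 -> slot 4
370: h=13 -> slot 13
45: h=11 -> slot 11
565: h=4, probe 4,5 -> slot 5
428: h=3 -> slot 3
106: h=4, probe 4,5,8 -> slot 8
395: h=4, probe 4,5,8,13,3,12 -> slot 12
444: h=2 -> slot 2
294: h=5, probe 5,6 -> slot 6
Table: [—, —, 444, 428, 582, 565, 294, —, 106, —, —, 45, 395, 370, —, —, —]

12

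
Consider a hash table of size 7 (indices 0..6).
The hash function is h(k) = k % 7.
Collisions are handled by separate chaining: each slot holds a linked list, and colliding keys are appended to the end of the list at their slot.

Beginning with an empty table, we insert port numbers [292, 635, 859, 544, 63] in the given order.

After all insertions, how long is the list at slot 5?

292 -> bucket 5
635 -> bucket 5 (collision)
859 -> bucket 5 (collision)
544 -> bucket 5 (collision)
63 -> bucket 0
Final buckets:
0: 63
1: ∅
2: ∅
3: ∅
4: ∅
5: 292 -> 635 -> 859 -> 544
6: ∅

4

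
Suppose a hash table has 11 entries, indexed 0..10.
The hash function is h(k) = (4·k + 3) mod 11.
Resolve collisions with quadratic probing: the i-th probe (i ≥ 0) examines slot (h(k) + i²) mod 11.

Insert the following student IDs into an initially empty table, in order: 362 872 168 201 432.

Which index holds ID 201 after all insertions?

362: h=10 => slot 10
872: h=4 => slot 4
168: h=4, probe 4,5 => slot 5
201: h=4, probe 4,5,8 => slot 8
432: h=4, probe 4,5,8,2 => slot 2
Table: [., ., 432, ., 872, 168, ., ., 201, ., 362]

8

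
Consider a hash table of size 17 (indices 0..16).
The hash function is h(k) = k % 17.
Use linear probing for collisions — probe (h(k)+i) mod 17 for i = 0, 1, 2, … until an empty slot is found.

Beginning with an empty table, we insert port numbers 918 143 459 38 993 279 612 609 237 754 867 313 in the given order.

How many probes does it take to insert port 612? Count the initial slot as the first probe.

3

918: h=0 → slot 0
143: h=7 → slot 7
459: h=0, probe 0,1 → slot 1
38: h=4 → slot 4
993: h=7, probe 7,8 → slot 8
279: h=7, probe 7,8,9 → slot 9
612: h=0, probe 0,1,2 → slot 2
609: h=14 → slot 14
237: h=16 → slot 16
754: h=6 → slot 6
867: h=0, probe 0,1,2,3 → slot 3
313: h=7, probe 7,8,9,10 → slot 10
Table: [918, 459, 612, 867, 38, -, 754, 143, 993, 279, 313, -, -, -, 609, -, 237]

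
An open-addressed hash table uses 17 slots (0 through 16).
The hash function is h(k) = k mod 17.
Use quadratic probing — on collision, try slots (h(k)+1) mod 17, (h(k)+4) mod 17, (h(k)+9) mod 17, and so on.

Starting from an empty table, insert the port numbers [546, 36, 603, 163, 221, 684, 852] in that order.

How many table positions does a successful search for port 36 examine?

2

546: h=2 → slot 2
36: h=2, probe 2,3 → slot 3
603: h=8 → slot 8
163: h=10 → slot 10
221: h=0 → slot 0
684: h=4 → slot 4
852: h=2, probe 2,3,6 → slot 6
Table: [221, ., 546, 36, 684, ., 852, ., 603, ., 163, ., ., ., ., ., .]
Lookup 36: h=2, probe 2,3 → found at 3.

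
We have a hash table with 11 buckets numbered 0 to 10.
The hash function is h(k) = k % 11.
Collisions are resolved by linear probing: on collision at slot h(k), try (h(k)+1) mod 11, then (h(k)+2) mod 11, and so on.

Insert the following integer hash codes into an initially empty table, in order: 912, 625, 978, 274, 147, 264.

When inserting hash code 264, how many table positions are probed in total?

Insert 912: h=10, slot 10 empty → index 10.
Insert 625: h=9, slot 9 empty → index 9.
Insert 978: h=10, slot 10 occupied → index 0.
Insert 274: h=10, slots 10,0 occupied → index 1.
Insert 147: h=4, slot 4 empty → index 4.
Insert 264: h=0, slots 0,1 occupied → index 2.
Table: [978, 274, 264, ., 147, ., ., ., ., 625, 912]

3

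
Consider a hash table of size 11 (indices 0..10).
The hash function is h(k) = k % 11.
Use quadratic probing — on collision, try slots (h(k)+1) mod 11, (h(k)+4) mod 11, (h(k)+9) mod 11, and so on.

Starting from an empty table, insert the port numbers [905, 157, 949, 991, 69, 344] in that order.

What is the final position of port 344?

905: h=3 → slot 3
157: h=3, probe 3,4 → slot 4
949: h=3, probe 3,4,7 → slot 7
991: h=1 → slot 1
69: h=3, probe 3,4,7,1,8 → slot 8
344: h=3, probe 3,4,7,1,8,6 → slot 6
Table: [., 991, ., 905, 157, ., 344, 949, 69, ., .]

6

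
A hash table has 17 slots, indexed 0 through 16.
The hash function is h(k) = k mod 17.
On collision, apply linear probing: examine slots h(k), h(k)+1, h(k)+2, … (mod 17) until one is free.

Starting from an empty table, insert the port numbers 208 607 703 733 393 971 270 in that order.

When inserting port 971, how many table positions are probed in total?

Insert 208: h=4, slot 4 empty -> index 4.
Insert 607: h=12, slot 12 empty -> index 12.
Insert 703: h=6, slot 6 empty -> index 6.
Insert 733: h=2, slot 2 empty -> index 2.
Insert 393: h=2, slot 2 occupied -> index 3.
Insert 971: h=2, slots 2,3,4 occupied -> index 5.
Insert 270: h=15, slot 15 empty -> index 15.
Table: [—, —, 733, 393, 208, 971, 703, —, —, —, —, —, 607, —, —, 270, —]

4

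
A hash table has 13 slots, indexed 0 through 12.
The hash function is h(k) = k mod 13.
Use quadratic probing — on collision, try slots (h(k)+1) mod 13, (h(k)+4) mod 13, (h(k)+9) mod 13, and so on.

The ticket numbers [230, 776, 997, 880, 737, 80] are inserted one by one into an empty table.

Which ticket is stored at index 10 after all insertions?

776

230 hashes to 9; slot 9 is free => place at 9.
776 hashes to 9; 9 taken => place at 10.
997 hashes to 9; 9,10 taken => place at 0.
880 hashes to 9; 9,10,0 taken => place at 5.
737 hashes to 9; 9,10,0,5 taken => place at 12.
80 hashes to 2; slot 2 is free => place at 2.
Table: [997, ., 80, ., ., 880, ., ., ., 230, 776, ., 737]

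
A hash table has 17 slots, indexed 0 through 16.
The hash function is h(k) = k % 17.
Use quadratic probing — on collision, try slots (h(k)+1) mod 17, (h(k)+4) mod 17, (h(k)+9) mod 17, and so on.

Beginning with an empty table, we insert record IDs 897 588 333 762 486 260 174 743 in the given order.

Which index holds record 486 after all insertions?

2

897 hashes to 13; slot 13 is free → place at 13.
588 hashes to 10; slot 10 is free → place at 10.
333 hashes to 10; 10 taken → place at 11.
762 hashes to 14; slot 14 is free → place at 14.
486 hashes to 10; 10,11,14 taken → place at 2.
260 hashes to 5; slot 5 is free → place at 5.
174 hashes to 4; slot 4 is free → place at 4.
743 hashes to 12; slot 12 is free → place at 12.
Table: [∅, ∅, 486, ∅, 174, 260, ∅, ∅, ∅, ∅, 588, 333, 743, 897, 762, ∅, ∅]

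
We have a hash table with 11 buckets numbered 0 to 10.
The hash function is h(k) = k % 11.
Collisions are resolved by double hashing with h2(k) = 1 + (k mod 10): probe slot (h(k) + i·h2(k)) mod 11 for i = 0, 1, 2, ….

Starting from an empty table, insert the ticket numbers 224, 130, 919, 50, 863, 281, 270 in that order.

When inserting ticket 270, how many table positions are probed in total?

5

224 hashes to 4; slot 4 is free → place at 4.
130 hashes to 9; slot 9 is free → place at 9.
919 hashes to 6; slot 6 is free → place at 6.
50 hashes to 6, h2=1; 6 taken → place at 7.
863 hashes to 5; slot 5 is free → place at 5.
281 hashes to 6, h2=2; 6 taken → place at 8.
270 hashes to 6, h2=1; 6,7,8,9 taken → place at 10.
Table: [—, —, —, —, 224, 863, 919, 50, 281, 130, 270]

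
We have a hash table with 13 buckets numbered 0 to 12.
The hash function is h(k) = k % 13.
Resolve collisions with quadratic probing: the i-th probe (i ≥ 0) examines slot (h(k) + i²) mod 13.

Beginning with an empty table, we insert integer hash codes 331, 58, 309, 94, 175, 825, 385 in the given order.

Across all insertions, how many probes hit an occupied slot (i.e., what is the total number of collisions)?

Insert 331: h=6, slot 6 empty → index 6.
Insert 58: h=6, slot 6 occupied → index 7.
Insert 309: h=10, slot 10 empty → index 10.
Insert 94: h=3, slot 3 empty → index 3.
Insert 175: h=6, slots 6,7,10 occupied → index 2.
Insert 825: h=6, slots 6,7,10,2 occupied → index 9.
Insert 385: h=8, slot 8 empty → index 8.
Table: [., ., 175, 94, ., ., 331, 58, 385, 825, 309, ., .]

8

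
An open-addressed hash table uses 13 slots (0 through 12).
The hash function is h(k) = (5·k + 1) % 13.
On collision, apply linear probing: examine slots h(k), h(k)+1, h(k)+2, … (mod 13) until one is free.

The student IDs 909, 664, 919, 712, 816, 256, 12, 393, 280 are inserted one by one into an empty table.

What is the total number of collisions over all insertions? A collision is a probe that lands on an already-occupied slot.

4

909 hashes to 9; slot 9 is free => place at 9.
664 hashes to 6; slot 6 is free => place at 6.
919 hashes to 7; slot 7 is free => place at 7.
712 hashes to 12; slot 12 is free => place at 12.
816 hashes to 12; 12 taken => place at 0.
256 hashes to 7; 7 taken => place at 8.
12 hashes to 9; 9 taken => place at 10.
393 hashes to 3; slot 3 is free => place at 3.
280 hashes to 10; 10 taken => place at 11.
Table: [816, -, -, 393, -, -, 664, 919, 256, 909, 12, 280, 712]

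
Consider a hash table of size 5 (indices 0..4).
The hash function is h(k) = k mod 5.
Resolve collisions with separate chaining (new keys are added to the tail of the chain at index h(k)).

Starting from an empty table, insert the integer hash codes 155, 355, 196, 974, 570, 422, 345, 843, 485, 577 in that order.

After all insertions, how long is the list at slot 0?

155 -> bucket 0
355 -> bucket 0 (collision)
196 -> bucket 1
974 -> bucket 4
570 -> bucket 0 (collision)
422 -> bucket 2
345 -> bucket 0 (collision)
843 -> bucket 3
485 -> bucket 0 (collision)
577 -> bucket 2 (collision)
Final buckets:
0: 155 -> 355 -> 570 -> 345 -> 485
1: 196
2: 422 -> 577
3: 843
4: 974

5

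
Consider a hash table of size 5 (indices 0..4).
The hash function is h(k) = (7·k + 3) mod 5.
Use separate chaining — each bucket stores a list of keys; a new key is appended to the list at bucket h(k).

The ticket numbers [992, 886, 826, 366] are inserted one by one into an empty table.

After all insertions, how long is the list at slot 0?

3

992 → bucket 2
886 → bucket 0
826 → bucket 0 (collision)
366 → bucket 0 (collision)
Final buckets:
0: 886 -> 826 -> 366
1: _
2: 992
3: _
4: _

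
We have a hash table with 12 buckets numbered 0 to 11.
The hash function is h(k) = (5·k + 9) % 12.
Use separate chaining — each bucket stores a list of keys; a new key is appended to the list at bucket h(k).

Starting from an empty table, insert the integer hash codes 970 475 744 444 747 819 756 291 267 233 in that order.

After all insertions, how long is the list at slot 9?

3

970 -> bucket 11
475 -> bucket 8
744 -> bucket 9
444 -> bucket 9 (collision)
747 -> bucket 0
819 -> bucket 0 (collision)
756 -> bucket 9 (collision)
291 -> bucket 0 (collision)
267 -> bucket 0 (collision)
233 -> bucket 10
Final buckets:
0: 747 -> 819 -> 291 -> 267
1: —
2: —
3: —
4: —
5: —
6: —
7: —
8: 475
9: 744 -> 444 -> 756
10: 233
11: 970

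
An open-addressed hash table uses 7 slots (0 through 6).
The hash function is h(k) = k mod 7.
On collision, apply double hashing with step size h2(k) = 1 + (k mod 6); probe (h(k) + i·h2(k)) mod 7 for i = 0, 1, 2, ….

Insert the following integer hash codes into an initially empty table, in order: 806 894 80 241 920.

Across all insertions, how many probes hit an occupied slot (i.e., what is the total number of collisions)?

806 hashes to 1; slot 1 is free -> place at 1.
894 hashes to 5; slot 5 is free -> place at 5.
80 hashes to 3; slot 3 is free -> place at 3.
241 hashes to 3, h2=2; 3,5 taken -> place at 0.
920 hashes to 3, h2=3; 3 taken -> place at 6.
Table: [241, 806, ∅, 80, ∅, 894, 920]

3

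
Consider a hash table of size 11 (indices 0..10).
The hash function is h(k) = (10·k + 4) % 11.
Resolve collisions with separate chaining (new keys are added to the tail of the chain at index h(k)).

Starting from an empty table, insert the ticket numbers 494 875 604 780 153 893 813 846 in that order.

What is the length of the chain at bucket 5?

6

Insert 494: h=5, bucket 5 empty -> new chain.
Insert 875: h=9, bucket 9 empty -> new chain.
Insert 604: h=5, bucket 5 nonempty -> append to chain.
Insert 780: h=5, bucket 5 nonempty -> append to chain.
Insert 153: h=5, bucket 5 nonempty -> append to chain.
Insert 893: h=2, bucket 2 empty -> new chain.
Insert 813: h=5, bucket 5 nonempty -> append to chain.
Insert 846: h=5, bucket 5 nonempty -> append to chain.
Final buckets:
0: .
1: .
2: 893
3: .
4: .
5: 494 -> 604 -> 780 -> 153 -> 813 -> 846
6: .
7: .
8: .
9: 875
10: .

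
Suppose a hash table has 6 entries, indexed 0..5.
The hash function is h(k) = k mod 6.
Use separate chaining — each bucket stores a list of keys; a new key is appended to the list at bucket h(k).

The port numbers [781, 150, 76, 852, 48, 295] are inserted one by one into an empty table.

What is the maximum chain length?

3

781 → bucket 1
150 → bucket 0
76 → bucket 4
852 → bucket 0 (collision)
48 → bucket 0 (collision)
295 → bucket 1 (collision)
Final buckets:
0: 150 -> 852 -> 48
1: 781 -> 295
2: -
3: -
4: 76
5: -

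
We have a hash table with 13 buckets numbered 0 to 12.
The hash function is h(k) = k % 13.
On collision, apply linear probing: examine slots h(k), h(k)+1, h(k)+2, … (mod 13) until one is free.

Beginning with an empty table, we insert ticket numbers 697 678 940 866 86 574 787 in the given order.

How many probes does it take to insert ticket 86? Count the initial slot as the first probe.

3

697 hashes to 8; slot 8 is free -> place at 8.
678 hashes to 2; slot 2 is free -> place at 2.
940 hashes to 4; slot 4 is free -> place at 4.
866 hashes to 8; 8 taken -> place at 9.
86 hashes to 8; 8,9 taken -> place at 10.
574 hashes to 2; 2 taken -> place at 3.
787 hashes to 7; slot 7 is free -> place at 7.
Table: [., ., 678, 574, 940, ., ., 787, 697, 866, 86, ., .]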